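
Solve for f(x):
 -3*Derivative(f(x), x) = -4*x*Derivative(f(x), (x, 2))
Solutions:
 f(x) = C1 + C2*x^(7/4)


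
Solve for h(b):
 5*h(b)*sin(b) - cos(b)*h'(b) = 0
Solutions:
 h(b) = C1/cos(b)^5


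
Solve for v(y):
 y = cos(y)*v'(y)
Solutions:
 v(y) = C1 + Integral(y/cos(y), y)


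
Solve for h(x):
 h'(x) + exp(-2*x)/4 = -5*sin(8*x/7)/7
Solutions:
 h(x) = C1 + 5*cos(8*x/7)/8 + exp(-2*x)/8


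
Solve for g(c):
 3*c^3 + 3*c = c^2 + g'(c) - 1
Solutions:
 g(c) = C1 + 3*c^4/4 - c^3/3 + 3*c^2/2 + c


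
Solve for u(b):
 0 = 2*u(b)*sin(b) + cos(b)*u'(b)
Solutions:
 u(b) = C1*cos(b)^2


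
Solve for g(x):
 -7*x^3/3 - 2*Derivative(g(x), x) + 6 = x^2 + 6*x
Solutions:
 g(x) = C1 - 7*x^4/24 - x^3/6 - 3*x^2/2 + 3*x


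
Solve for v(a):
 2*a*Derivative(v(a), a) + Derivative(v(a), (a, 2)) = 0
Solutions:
 v(a) = C1 + C2*erf(a)


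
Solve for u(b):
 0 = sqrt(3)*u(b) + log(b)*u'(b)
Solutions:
 u(b) = C1*exp(-sqrt(3)*li(b))


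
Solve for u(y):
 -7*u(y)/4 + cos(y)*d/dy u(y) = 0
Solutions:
 u(y) = C1*(sin(y) + 1)^(7/8)/(sin(y) - 1)^(7/8)


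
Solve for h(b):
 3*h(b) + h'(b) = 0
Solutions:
 h(b) = C1*exp(-3*b)


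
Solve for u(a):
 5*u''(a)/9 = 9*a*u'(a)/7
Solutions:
 u(a) = C1 + C2*erfi(9*sqrt(70)*a/70)


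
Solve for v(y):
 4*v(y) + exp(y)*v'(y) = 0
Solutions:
 v(y) = C1*exp(4*exp(-y))


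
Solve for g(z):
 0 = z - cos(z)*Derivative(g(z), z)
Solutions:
 g(z) = C1 + Integral(z/cos(z), z)


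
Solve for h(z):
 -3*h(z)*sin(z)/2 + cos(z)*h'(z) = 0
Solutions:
 h(z) = C1/cos(z)^(3/2)


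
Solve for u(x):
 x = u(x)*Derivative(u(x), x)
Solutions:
 u(x) = -sqrt(C1 + x^2)
 u(x) = sqrt(C1 + x^2)


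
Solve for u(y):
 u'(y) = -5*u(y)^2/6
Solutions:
 u(y) = 6/(C1 + 5*y)


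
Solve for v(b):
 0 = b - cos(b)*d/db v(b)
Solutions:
 v(b) = C1 + Integral(b/cos(b), b)


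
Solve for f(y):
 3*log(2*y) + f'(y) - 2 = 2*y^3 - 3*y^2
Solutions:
 f(y) = C1 + y^4/2 - y^3 - 3*y*log(y) - y*log(8) + 5*y


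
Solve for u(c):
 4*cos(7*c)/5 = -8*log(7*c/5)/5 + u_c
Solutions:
 u(c) = C1 + 8*c*log(c)/5 - 8*c*log(5)/5 - 8*c/5 + 8*c*log(7)/5 + 4*sin(7*c)/35


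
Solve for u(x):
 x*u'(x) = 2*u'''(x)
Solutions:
 u(x) = C1 + Integral(C2*airyai(2^(2/3)*x/2) + C3*airybi(2^(2/3)*x/2), x)


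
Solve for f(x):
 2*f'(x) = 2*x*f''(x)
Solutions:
 f(x) = C1 + C2*x^2


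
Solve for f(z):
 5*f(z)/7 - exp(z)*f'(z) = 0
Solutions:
 f(z) = C1*exp(-5*exp(-z)/7)


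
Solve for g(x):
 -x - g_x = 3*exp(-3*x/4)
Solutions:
 g(x) = C1 - x^2/2 + 4*exp(-3*x/4)


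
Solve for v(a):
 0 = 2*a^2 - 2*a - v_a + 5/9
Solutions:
 v(a) = C1 + 2*a^3/3 - a^2 + 5*a/9


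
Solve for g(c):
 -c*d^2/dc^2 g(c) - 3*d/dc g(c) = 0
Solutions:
 g(c) = C1 + C2/c^2


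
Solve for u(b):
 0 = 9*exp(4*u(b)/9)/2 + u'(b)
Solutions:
 u(b) = 9*log(-(1/(C1 + 18*b))^(1/4)) + 9*log(3)/2
 u(b) = 9*log(1/(C1 + 18*b))/4 + 9*log(3)/2
 u(b) = 9*log(-I*(1/(C1 + 18*b))^(1/4)) + 9*log(3)/2
 u(b) = 9*log(I*(1/(C1 + 18*b))^(1/4)) + 9*log(3)/2


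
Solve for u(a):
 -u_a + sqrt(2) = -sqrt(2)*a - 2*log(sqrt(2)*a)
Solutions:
 u(a) = C1 + sqrt(2)*a^2/2 + 2*a*log(a) - 2*a + a*log(2) + sqrt(2)*a


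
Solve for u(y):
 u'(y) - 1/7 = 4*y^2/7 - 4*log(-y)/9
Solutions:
 u(y) = C1 + 4*y^3/21 - 4*y*log(-y)/9 + 37*y/63


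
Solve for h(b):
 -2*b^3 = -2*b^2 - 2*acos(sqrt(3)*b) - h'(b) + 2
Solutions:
 h(b) = C1 + b^4/2 - 2*b^3/3 - 2*b*acos(sqrt(3)*b) + 2*b + 2*sqrt(3)*sqrt(1 - 3*b^2)/3


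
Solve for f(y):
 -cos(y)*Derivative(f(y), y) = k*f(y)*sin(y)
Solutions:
 f(y) = C1*exp(k*log(cos(y)))


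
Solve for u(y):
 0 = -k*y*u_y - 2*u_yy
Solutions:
 u(y) = Piecewise((-sqrt(pi)*C1*erf(sqrt(k)*y/2)/sqrt(k) - C2, (k > 0) | (k < 0)), (-C1*y - C2, True))


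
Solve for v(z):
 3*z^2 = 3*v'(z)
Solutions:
 v(z) = C1 + z^3/3


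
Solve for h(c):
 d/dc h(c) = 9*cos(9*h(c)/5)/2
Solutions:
 -9*c/2 - 5*log(sin(9*h(c)/5) - 1)/18 + 5*log(sin(9*h(c)/5) + 1)/18 = C1


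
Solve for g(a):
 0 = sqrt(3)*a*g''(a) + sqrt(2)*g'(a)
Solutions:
 g(a) = C1 + C2*a^(1 - sqrt(6)/3)


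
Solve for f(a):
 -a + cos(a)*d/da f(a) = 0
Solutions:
 f(a) = C1 + Integral(a/cos(a), a)


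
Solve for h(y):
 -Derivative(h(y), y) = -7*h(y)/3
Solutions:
 h(y) = C1*exp(7*y/3)


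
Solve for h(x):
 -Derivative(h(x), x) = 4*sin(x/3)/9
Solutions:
 h(x) = C1 + 4*cos(x/3)/3


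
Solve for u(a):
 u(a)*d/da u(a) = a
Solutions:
 u(a) = -sqrt(C1 + a^2)
 u(a) = sqrt(C1 + a^2)


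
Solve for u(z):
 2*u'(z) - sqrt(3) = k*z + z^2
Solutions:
 u(z) = C1 + k*z^2/4 + z^3/6 + sqrt(3)*z/2


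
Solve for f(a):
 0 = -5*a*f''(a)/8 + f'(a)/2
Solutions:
 f(a) = C1 + C2*a^(9/5)


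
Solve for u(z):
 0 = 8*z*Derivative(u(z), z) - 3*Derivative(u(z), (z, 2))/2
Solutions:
 u(z) = C1 + C2*erfi(2*sqrt(6)*z/3)


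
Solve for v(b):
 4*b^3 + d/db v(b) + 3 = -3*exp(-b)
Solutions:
 v(b) = C1 - b^4 - 3*b + 3*exp(-b)


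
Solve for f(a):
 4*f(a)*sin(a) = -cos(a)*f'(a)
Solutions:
 f(a) = C1*cos(a)^4


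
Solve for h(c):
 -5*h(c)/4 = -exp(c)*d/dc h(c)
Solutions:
 h(c) = C1*exp(-5*exp(-c)/4)


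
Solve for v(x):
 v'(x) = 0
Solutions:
 v(x) = C1


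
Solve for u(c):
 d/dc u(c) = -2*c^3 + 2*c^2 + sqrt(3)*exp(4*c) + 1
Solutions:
 u(c) = C1 - c^4/2 + 2*c^3/3 + c + sqrt(3)*exp(4*c)/4


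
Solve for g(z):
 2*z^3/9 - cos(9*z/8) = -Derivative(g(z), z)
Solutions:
 g(z) = C1 - z^4/18 + 8*sin(9*z/8)/9


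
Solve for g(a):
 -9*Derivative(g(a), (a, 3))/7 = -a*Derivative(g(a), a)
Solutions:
 g(a) = C1 + Integral(C2*airyai(21^(1/3)*a/3) + C3*airybi(21^(1/3)*a/3), a)


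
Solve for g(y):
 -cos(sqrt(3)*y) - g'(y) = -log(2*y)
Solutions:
 g(y) = C1 + y*log(y) - y + y*log(2) - sqrt(3)*sin(sqrt(3)*y)/3


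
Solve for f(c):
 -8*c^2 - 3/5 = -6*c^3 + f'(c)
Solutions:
 f(c) = C1 + 3*c^4/2 - 8*c^3/3 - 3*c/5


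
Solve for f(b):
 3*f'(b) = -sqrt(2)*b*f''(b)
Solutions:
 f(b) = C1 + C2*b^(1 - 3*sqrt(2)/2)


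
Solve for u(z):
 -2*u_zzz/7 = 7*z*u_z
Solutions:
 u(z) = C1 + Integral(C2*airyai(-14^(2/3)*z/2) + C3*airybi(-14^(2/3)*z/2), z)


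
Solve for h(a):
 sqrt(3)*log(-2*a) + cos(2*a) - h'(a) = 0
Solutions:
 h(a) = C1 + sqrt(3)*a*(log(-a) - 1) + sqrt(3)*a*log(2) + sin(2*a)/2


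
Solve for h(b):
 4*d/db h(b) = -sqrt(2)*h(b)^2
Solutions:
 h(b) = 4/(C1 + sqrt(2)*b)


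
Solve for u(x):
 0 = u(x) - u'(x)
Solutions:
 u(x) = C1*exp(x)


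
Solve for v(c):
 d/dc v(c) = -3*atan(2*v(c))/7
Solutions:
 Integral(1/atan(2*_y), (_y, v(c))) = C1 - 3*c/7


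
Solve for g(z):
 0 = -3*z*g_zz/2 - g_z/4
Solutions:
 g(z) = C1 + C2*z^(5/6)


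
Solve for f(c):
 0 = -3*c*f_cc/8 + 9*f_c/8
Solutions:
 f(c) = C1 + C2*c^4


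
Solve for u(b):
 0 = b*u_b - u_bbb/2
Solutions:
 u(b) = C1 + Integral(C2*airyai(2^(1/3)*b) + C3*airybi(2^(1/3)*b), b)


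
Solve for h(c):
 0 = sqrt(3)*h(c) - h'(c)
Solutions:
 h(c) = C1*exp(sqrt(3)*c)


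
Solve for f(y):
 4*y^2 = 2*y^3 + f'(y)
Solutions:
 f(y) = C1 - y^4/2 + 4*y^3/3


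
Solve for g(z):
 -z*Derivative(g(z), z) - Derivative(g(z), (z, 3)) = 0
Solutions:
 g(z) = C1 + Integral(C2*airyai(-z) + C3*airybi(-z), z)


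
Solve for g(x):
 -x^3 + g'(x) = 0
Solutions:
 g(x) = C1 + x^4/4


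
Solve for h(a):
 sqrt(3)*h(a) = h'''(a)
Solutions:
 h(a) = C3*exp(3^(1/6)*a) + (C1*sin(3^(2/3)*a/2) + C2*cos(3^(2/3)*a/2))*exp(-3^(1/6)*a/2)


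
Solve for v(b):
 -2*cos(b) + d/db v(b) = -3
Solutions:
 v(b) = C1 - 3*b + 2*sin(b)


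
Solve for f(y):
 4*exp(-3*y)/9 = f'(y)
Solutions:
 f(y) = C1 - 4*exp(-3*y)/27


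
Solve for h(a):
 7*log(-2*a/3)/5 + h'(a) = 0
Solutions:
 h(a) = C1 - 7*a*log(-a)/5 + 7*a*(-log(2) + 1 + log(3))/5


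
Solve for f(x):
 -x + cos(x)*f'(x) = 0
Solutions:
 f(x) = C1 + Integral(x/cos(x), x)


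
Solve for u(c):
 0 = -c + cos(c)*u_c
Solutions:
 u(c) = C1 + Integral(c/cos(c), c)


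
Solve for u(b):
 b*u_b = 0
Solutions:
 u(b) = C1


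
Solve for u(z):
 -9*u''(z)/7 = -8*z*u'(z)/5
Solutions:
 u(z) = C1 + C2*erfi(2*sqrt(35)*z/15)


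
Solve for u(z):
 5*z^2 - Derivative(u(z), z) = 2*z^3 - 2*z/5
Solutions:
 u(z) = C1 - z^4/2 + 5*z^3/3 + z^2/5


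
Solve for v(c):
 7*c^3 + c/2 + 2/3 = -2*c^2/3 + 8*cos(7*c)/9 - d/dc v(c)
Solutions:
 v(c) = C1 - 7*c^4/4 - 2*c^3/9 - c^2/4 - 2*c/3 + 8*sin(7*c)/63


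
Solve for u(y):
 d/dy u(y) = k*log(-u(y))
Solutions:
 -li(-u(y)) = C1 + k*y


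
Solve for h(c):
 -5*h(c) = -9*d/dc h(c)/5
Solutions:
 h(c) = C1*exp(25*c/9)


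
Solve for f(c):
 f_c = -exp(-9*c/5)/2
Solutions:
 f(c) = C1 + 5*exp(-9*c/5)/18


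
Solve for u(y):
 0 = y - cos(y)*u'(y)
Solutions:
 u(y) = C1 + Integral(y/cos(y), y)


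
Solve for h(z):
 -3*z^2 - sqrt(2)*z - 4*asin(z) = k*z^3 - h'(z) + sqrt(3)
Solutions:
 h(z) = C1 + k*z^4/4 + z^3 + sqrt(2)*z^2/2 + 4*z*asin(z) + sqrt(3)*z + 4*sqrt(1 - z^2)


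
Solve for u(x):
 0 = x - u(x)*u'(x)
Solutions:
 u(x) = -sqrt(C1 + x^2)
 u(x) = sqrt(C1 + x^2)


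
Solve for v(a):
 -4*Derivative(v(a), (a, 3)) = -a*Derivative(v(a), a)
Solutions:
 v(a) = C1 + Integral(C2*airyai(2^(1/3)*a/2) + C3*airybi(2^(1/3)*a/2), a)


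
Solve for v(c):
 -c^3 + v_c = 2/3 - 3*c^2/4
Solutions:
 v(c) = C1 + c^4/4 - c^3/4 + 2*c/3


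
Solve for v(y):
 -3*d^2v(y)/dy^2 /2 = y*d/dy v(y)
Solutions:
 v(y) = C1 + C2*erf(sqrt(3)*y/3)


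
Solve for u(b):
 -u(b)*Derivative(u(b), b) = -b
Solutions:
 u(b) = -sqrt(C1 + b^2)
 u(b) = sqrt(C1 + b^2)


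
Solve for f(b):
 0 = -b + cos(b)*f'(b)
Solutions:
 f(b) = C1 + Integral(b/cos(b), b)


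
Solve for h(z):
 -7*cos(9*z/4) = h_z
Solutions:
 h(z) = C1 - 28*sin(9*z/4)/9


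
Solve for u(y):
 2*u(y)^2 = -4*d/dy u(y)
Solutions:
 u(y) = 2/(C1 + y)


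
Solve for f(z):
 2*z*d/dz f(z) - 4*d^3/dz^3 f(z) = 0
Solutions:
 f(z) = C1 + Integral(C2*airyai(2^(2/3)*z/2) + C3*airybi(2^(2/3)*z/2), z)


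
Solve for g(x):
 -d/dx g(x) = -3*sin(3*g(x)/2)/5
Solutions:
 -3*x/5 + log(cos(3*g(x)/2) - 1)/3 - log(cos(3*g(x)/2) + 1)/3 = C1


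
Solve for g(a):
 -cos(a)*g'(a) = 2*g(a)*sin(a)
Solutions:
 g(a) = C1*cos(a)^2


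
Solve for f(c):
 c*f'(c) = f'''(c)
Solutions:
 f(c) = C1 + Integral(C2*airyai(c) + C3*airybi(c), c)


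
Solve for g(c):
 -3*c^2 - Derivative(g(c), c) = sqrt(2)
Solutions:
 g(c) = C1 - c^3 - sqrt(2)*c


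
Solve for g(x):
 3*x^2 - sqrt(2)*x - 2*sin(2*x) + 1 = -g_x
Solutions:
 g(x) = C1 - x^3 + sqrt(2)*x^2/2 - x - cos(2*x)


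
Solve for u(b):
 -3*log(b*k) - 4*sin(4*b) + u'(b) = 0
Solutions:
 u(b) = C1 + 3*b*log(b*k) - 3*b - cos(4*b)


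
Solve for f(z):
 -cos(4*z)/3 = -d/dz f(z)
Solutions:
 f(z) = C1 + sin(4*z)/12


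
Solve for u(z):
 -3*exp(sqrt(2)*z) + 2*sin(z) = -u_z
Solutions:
 u(z) = C1 + 3*sqrt(2)*exp(sqrt(2)*z)/2 + 2*cos(z)


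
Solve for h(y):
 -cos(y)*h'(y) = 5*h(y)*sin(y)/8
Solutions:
 h(y) = C1*cos(y)^(5/8)


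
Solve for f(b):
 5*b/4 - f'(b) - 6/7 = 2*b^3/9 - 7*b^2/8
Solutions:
 f(b) = C1 - b^4/18 + 7*b^3/24 + 5*b^2/8 - 6*b/7


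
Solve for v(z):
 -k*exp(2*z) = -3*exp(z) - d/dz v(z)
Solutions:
 v(z) = C1 + k*exp(2*z)/2 - 3*exp(z)


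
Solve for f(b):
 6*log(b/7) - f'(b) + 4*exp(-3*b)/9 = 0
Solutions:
 f(b) = C1 + 6*b*log(b) + 6*b*(-log(7) - 1) - 4*exp(-3*b)/27


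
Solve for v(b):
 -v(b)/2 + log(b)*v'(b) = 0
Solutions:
 v(b) = C1*exp(li(b)/2)


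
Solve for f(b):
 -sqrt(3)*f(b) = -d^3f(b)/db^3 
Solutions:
 f(b) = C3*exp(3^(1/6)*b) + (C1*sin(3^(2/3)*b/2) + C2*cos(3^(2/3)*b/2))*exp(-3^(1/6)*b/2)


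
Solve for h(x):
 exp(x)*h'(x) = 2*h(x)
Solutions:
 h(x) = C1*exp(-2*exp(-x))


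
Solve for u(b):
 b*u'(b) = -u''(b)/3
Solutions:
 u(b) = C1 + C2*erf(sqrt(6)*b/2)


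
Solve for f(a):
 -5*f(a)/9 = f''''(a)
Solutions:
 f(a) = (C1*sin(5^(1/4)*sqrt(6)*a/6) + C2*cos(5^(1/4)*sqrt(6)*a/6))*exp(-5^(1/4)*sqrt(6)*a/6) + (C3*sin(5^(1/4)*sqrt(6)*a/6) + C4*cos(5^(1/4)*sqrt(6)*a/6))*exp(5^(1/4)*sqrt(6)*a/6)


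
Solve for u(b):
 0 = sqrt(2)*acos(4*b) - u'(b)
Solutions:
 u(b) = C1 + sqrt(2)*(b*acos(4*b) - sqrt(1 - 16*b^2)/4)


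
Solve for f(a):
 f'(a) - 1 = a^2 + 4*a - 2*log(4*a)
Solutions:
 f(a) = C1 + a^3/3 + 2*a^2 - 2*a*log(a) - a*log(16) + 3*a


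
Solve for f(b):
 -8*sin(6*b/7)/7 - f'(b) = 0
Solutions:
 f(b) = C1 + 4*cos(6*b/7)/3


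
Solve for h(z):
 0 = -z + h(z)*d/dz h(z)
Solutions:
 h(z) = -sqrt(C1 + z^2)
 h(z) = sqrt(C1 + z^2)


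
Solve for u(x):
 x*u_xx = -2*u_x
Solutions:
 u(x) = C1 + C2/x


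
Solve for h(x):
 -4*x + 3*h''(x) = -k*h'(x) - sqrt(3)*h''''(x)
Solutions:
 h(x) = C1 + C2*exp(x*(-6^(2/3)*(sqrt(3)*k + sqrt(3*k^2 + 4*sqrt(3)))^(1/3) + 2*2^(1/3)*3^(5/6)/(sqrt(3)*k + sqrt(3*k^2 + 4*sqrt(3)))^(1/3))/6) + C3*exp(x*(6^(2/3)*(sqrt(3)*k + sqrt(3*k^2 + 4*sqrt(3)))^(1/3)/12 - 2^(2/3)*3^(1/6)*I*(sqrt(3)*k + sqrt(3*k^2 + 4*sqrt(3)))^(1/3)/4 + 4*sqrt(3)/((-6^(2/3) + 3*2^(2/3)*3^(1/6)*I)*(sqrt(3)*k + sqrt(3*k^2 + 4*sqrt(3)))^(1/3)))) + C4*exp(x*(6^(2/3)*(sqrt(3)*k + sqrt(3*k^2 + 4*sqrt(3)))^(1/3)/12 + 2^(2/3)*3^(1/6)*I*(sqrt(3)*k + sqrt(3*k^2 + 4*sqrt(3)))^(1/3)/4 - 4*sqrt(3)/((6^(2/3) + 3*2^(2/3)*3^(1/6)*I)*(sqrt(3)*k + sqrt(3*k^2 + 4*sqrt(3)))^(1/3)))) + 2*x^2/k - 12*x/k^2


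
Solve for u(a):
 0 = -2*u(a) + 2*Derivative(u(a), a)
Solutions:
 u(a) = C1*exp(a)


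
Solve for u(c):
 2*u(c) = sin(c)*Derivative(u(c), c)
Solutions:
 u(c) = C1*(cos(c) - 1)/(cos(c) + 1)


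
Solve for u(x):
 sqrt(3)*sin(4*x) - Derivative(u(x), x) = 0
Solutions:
 u(x) = C1 - sqrt(3)*cos(4*x)/4


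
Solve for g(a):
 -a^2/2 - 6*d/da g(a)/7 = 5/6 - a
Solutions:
 g(a) = C1 - 7*a^3/36 + 7*a^2/12 - 35*a/36


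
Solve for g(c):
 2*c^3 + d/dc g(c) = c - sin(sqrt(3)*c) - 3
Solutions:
 g(c) = C1 - c^4/2 + c^2/2 - 3*c + sqrt(3)*cos(sqrt(3)*c)/3


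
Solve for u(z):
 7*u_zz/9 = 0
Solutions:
 u(z) = C1 + C2*z


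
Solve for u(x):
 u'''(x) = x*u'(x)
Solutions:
 u(x) = C1 + Integral(C2*airyai(x) + C3*airybi(x), x)


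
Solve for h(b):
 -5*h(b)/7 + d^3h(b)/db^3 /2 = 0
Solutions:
 h(b) = C3*exp(10^(1/3)*7^(2/3)*b/7) + (C1*sin(10^(1/3)*sqrt(3)*7^(2/3)*b/14) + C2*cos(10^(1/3)*sqrt(3)*7^(2/3)*b/14))*exp(-10^(1/3)*7^(2/3)*b/14)


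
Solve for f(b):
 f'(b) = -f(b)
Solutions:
 f(b) = C1*exp(-b)


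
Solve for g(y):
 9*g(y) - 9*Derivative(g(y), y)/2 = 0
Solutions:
 g(y) = C1*exp(2*y)


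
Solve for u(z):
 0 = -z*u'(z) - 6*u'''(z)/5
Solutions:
 u(z) = C1 + Integral(C2*airyai(-5^(1/3)*6^(2/3)*z/6) + C3*airybi(-5^(1/3)*6^(2/3)*z/6), z)


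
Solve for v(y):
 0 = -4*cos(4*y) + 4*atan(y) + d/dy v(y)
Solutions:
 v(y) = C1 - 4*y*atan(y) + 2*log(y^2 + 1) + sin(4*y)


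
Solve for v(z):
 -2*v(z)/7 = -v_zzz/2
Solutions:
 v(z) = C3*exp(14^(2/3)*z/7) + (C1*sin(14^(2/3)*sqrt(3)*z/14) + C2*cos(14^(2/3)*sqrt(3)*z/14))*exp(-14^(2/3)*z/14)


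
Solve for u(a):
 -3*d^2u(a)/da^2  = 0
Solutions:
 u(a) = C1 + C2*a


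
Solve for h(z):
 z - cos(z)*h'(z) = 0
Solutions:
 h(z) = C1 + Integral(z/cos(z), z)


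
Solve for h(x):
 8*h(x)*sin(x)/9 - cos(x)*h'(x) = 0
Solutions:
 h(x) = C1/cos(x)^(8/9)


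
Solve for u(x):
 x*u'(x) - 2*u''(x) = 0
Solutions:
 u(x) = C1 + C2*erfi(x/2)


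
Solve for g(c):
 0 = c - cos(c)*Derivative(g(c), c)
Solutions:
 g(c) = C1 + Integral(c/cos(c), c)


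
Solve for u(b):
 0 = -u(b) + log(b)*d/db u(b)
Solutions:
 u(b) = C1*exp(li(b))


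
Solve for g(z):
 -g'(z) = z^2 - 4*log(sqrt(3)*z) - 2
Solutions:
 g(z) = C1 - z^3/3 + 4*z*log(z) - 2*z + z*log(9)


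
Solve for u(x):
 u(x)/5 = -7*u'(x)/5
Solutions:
 u(x) = C1*exp(-x/7)


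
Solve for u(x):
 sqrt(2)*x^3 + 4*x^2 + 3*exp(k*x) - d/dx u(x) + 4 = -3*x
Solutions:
 u(x) = C1 + sqrt(2)*x^4/4 + 4*x^3/3 + 3*x^2/2 + 4*x + 3*exp(k*x)/k


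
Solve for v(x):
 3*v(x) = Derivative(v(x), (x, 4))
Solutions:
 v(x) = C1*exp(-3^(1/4)*x) + C2*exp(3^(1/4)*x) + C3*sin(3^(1/4)*x) + C4*cos(3^(1/4)*x)


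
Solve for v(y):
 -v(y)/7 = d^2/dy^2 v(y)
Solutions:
 v(y) = C1*sin(sqrt(7)*y/7) + C2*cos(sqrt(7)*y/7)


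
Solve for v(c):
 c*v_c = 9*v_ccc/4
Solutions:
 v(c) = C1 + Integral(C2*airyai(2^(2/3)*3^(1/3)*c/3) + C3*airybi(2^(2/3)*3^(1/3)*c/3), c)


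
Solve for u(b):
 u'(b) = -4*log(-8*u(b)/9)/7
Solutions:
 7*Integral(1/(log(-_y) - 2*log(3) + 3*log(2)), (_y, u(b)))/4 = C1 - b


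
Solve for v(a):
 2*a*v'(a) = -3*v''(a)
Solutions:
 v(a) = C1 + C2*erf(sqrt(3)*a/3)


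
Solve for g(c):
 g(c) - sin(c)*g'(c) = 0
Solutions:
 g(c) = C1*sqrt(cos(c) - 1)/sqrt(cos(c) + 1)


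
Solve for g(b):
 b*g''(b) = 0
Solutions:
 g(b) = C1 + C2*b


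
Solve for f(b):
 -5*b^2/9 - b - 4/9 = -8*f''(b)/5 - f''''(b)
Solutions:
 f(b) = C1 + C2*b + C3*sin(2*sqrt(10)*b/5) + C4*cos(2*sqrt(10)*b/5) + 25*b^4/864 + 5*b^3/48 - 5*b^2/64


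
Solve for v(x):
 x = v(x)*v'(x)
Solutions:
 v(x) = -sqrt(C1 + x^2)
 v(x) = sqrt(C1 + x^2)


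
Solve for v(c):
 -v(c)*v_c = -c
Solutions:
 v(c) = -sqrt(C1 + c^2)
 v(c) = sqrt(C1 + c^2)


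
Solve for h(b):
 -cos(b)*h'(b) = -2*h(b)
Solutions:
 h(b) = C1*(sin(b) + 1)/(sin(b) - 1)


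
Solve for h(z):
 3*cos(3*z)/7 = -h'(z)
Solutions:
 h(z) = C1 - sin(3*z)/7


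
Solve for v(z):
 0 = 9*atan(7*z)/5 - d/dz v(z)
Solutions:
 v(z) = C1 + 9*z*atan(7*z)/5 - 9*log(49*z^2 + 1)/70


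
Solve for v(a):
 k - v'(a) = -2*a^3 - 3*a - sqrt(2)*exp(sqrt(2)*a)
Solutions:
 v(a) = C1 + a^4/2 + 3*a^2/2 + a*k + exp(sqrt(2)*a)


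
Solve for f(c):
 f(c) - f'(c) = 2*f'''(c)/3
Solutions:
 f(c) = C1*exp(2^(1/3)*c*(-(3 + sqrt(11))^(1/3) + 2^(1/3)/(3 + sqrt(11))^(1/3))/4)*sin(2^(1/3)*sqrt(3)*c*(2^(1/3)/(3 + sqrt(11))^(1/3) + (3 + sqrt(11))^(1/3))/4) + C2*exp(2^(1/3)*c*(-(3 + sqrt(11))^(1/3) + 2^(1/3)/(3 + sqrt(11))^(1/3))/4)*cos(2^(1/3)*sqrt(3)*c*(2^(1/3)/(3 + sqrt(11))^(1/3) + (3 + sqrt(11))^(1/3))/4) + C3*exp(-2^(1/3)*c*(-(3 + sqrt(11))^(1/3) + 2^(1/3)/(3 + sqrt(11))^(1/3))/2)


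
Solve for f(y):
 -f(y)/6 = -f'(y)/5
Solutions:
 f(y) = C1*exp(5*y/6)


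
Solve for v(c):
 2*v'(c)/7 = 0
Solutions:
 v(c) = C1


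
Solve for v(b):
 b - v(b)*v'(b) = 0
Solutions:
 v(b) = -sqrt(C1 + b^2)
 v(b) = sqrt(C1 + b^2)


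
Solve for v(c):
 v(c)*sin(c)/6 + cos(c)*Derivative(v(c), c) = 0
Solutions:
 v(c) = C1*cos(c)^(1/6)


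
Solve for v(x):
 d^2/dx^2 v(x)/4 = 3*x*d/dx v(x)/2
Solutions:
 v(x) = C1 + C2*erfi(sqrt(3)*x)


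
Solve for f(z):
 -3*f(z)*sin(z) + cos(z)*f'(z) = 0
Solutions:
 f(z) = C1/cos(z)^3


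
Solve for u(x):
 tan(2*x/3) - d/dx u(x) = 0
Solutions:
 u(x) = C1 - 3*log(cos(2*x/3))/2


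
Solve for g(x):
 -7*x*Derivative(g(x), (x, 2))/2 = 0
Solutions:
 g(x) = C1 + C2*x


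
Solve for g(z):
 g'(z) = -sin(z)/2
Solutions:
 g(z) = C1 + cos(z)/2


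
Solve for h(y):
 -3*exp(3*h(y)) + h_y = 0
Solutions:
 h(y) = log(-1/(C1 + 9*y))/3
 h(y) = log((-1/(C1 + 3*y))^(1/3)*(-3^(2/3) - 3*3^(1/6)*I)/6)
 h(y) = log((-1/(C1 + 3*y))^(1/3)*(-3^(2/3) + 3*3^(1/6)*I)/6)


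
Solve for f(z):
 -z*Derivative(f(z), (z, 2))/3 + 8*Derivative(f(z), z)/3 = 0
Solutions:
 f(z) = C1 + C2*z^9


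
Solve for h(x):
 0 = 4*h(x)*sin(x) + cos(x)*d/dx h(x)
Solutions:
 h(x) = C1*cos(x)^4


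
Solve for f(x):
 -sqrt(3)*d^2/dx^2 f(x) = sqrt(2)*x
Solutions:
 f(x) = C1 + C2*x - sqrt(6)*x^3/18


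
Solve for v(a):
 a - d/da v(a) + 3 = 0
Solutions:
 v(a) = C1 + a^2/2 + 3*a


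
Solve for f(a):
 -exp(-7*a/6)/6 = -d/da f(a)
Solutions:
 f(a) = C1 - exp(-7*a/6)/7


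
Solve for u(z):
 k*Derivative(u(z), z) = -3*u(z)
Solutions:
 u(z) = C1*exp(-3*z/k)


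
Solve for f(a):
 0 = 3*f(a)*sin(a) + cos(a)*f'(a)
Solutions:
 f(a) = C1*cos(a)^3


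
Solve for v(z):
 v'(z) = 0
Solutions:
 v(z) = C1


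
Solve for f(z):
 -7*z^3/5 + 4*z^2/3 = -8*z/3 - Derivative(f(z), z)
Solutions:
 f(z) = C1 + 7*z^4/20 - 4*z^3/9 - 4*z^2/3


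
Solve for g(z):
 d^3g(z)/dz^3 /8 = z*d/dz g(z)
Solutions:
 g(z) = C1 + Integral(C2*airyai(2*z) + C3*airybi(2*z), z)


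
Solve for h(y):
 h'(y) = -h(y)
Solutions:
 h(y) = C1*exp(-y)


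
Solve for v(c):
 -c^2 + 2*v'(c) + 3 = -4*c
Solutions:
 v(c) = C1 + c^3/6 - c^2 - 3*c/2


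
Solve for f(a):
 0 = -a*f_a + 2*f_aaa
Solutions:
 f(a) = C1 + Integral(C2*airyai(2^(2/3)*a/2) + C3*airybi(2^(2/3)*a/2), a)


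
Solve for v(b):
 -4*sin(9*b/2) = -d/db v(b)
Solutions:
 v(b) = C1 - 8*cos(9*b/2)/9


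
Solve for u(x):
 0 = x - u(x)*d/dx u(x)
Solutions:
 u(x) = -sqrt(C1 + x^2)
 u(x) = sqrt(C1 + x^2)


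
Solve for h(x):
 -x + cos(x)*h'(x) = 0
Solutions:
 h(x) = C1 + Integral(x/cos(x), x)


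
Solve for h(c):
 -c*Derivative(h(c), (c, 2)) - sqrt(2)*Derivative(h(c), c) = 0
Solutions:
 h(c) = C1 + C2*c^(1 - sqrt(2))


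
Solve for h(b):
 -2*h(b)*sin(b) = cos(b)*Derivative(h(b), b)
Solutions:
 h(b) = C1*cos(b)^2


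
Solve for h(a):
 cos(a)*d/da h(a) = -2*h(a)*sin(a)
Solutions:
 h(a) = C1*cos(a)^2


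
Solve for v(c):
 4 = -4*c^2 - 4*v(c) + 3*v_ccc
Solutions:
 v(c) = C3*exp(6^(2/3)*c/3) - c^2 + (C1*sin(2^(2/3)*3^(1/6)*c/2) + C2*cos(2^(2/3)*3^(1/6)*c/2))*exp(-6^(2/3)*c/6) - 1


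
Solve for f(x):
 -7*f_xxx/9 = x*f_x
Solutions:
 f(x) = C1 + Integral(C2*airyai(-21^(2/3)*x/7) + C3*airybi(-21^(2/3)*x/7), x)


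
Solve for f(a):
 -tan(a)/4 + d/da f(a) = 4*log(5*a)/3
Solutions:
 f(a) = C1 + 4*a*log(a)/3 - 4*a/3 + 4*a*log(5)/3 - log(cos(a))/4


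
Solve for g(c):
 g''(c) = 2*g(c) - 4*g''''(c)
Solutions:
 g(c) = C1*exp(-sqrt(2)*c*sqrt(-1 + sqrt(33))/4) + C2*exp(sqrt(2)*c*sqrt(-1 + sqrt(33))/4) + C3*sin(sqrt(2)*c*sqrt(1 + sqrt(33))/4) + C4*cos(sqrt(2)*c*sqrt(1 + sqrt(33))/4)


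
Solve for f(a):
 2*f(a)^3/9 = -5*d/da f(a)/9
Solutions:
 f(a) = -sqrt(10)*sqrt(-1/(C1 - 2*a))/2
 f(a) = sqrt(10)*sqrt(-1/(C1 - 2*a))/2


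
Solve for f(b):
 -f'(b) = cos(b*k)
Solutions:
 f(b) = C1 - sin(b*k)/k


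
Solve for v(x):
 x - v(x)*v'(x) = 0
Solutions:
 v(x) = -sqrt(C1 + x^2)
 v(x) = sqrt(C1 + x^2)


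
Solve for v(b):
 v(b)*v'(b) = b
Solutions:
 v(b) = -sqrt(C1 + b^2)
 v(b) = sqrt(C1 + b^2)


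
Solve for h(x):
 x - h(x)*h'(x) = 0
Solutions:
 h(x) = -sqrt(C1 + x^2)
 h(x) = sqrt(C1 + x^2)


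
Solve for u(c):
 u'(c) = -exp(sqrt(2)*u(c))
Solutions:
 u(c) = sqrt(2)*(2*log(1/(C1 + c)) - log(2))/4


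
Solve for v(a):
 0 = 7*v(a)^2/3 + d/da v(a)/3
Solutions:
 v(a) = 1/(C1 + 7*a)


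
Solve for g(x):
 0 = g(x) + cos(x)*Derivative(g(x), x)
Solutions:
 g(x) = C1*sqrt(sin(x) - 1)/sqrt(sin(x) + 1)


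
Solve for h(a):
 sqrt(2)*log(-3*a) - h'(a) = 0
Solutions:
 h(a) = C1 + sqrt(2)*a*log(-a) + sqrt(2)*a*(-1 + log(3))


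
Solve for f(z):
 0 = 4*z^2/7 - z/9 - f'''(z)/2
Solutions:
 f(z) = C1 + C2*z + C3*z^2 + 2*z^5/105 - z^4/108


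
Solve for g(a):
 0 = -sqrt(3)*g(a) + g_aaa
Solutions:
 g(a) = C3*exp(3^(1/6)*a) + (C1*sin(3^(2/3)*a/2) + C2*cos(3^(2/3)*a/2))*exp(-3^(1/6)*a/2)


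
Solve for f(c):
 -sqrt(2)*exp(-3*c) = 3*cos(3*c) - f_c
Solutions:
 f(c) = C1 + sin(3*c) - sqrt(2)*exp(-3*c)/3


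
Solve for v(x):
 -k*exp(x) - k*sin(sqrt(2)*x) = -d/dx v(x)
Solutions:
 v(x) = C1 + k*exp(x) - sqrt(2)*k*cos(sqrt(2)*x)/2


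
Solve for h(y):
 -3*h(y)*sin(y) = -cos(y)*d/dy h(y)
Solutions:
 h(y) = C1/cos(y)^3


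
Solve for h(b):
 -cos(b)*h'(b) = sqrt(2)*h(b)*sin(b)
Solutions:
 h(b) = C1*cos(b)^(sqrt(2))


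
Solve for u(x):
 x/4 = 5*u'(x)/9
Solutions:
 u(x) = C1 + 9*x^2/40


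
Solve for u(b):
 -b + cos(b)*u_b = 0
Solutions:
 u(b) = C1 + Integral(b/cos(b), b)


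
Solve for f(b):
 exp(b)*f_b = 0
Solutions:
 f(b) = C1


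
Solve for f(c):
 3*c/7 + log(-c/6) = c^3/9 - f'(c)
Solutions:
 f(c) = C1 + c^4/36 - 3*c^2/14 - c*log(-c) + c*(1 + log(6))


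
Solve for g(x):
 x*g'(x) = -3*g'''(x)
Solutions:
 g(x) = C1 + Integral(C2*airyai(-3^(2/3)*x/3) + C3*airybi(-3^(2/3)*x/3), x)


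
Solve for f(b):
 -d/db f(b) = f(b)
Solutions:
 f(b) = C1*exp(-b)


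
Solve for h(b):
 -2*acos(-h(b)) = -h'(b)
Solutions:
 Integral(1/acos(-_y), (_y, h(b))) = C1 + 2*b


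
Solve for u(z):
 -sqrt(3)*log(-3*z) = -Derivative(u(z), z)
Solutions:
 u(z) = C1 + sqrt(3)*z*log(-z) + sqrt(3)*z*(-1 + log(3))


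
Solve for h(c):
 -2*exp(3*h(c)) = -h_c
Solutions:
 h(c) = log(-1/(C1 + 6*c))/3
 h(c) = log((-1/(C1 + 2*c))^(1/3)*(-3^(2/3) - 3*3^(1/6)*I)/6)
 h(c) = log((-1/(C1 + 2*c))^(1/3)*(-3^(2/3) + 3*3^(1/6)*I)/6)


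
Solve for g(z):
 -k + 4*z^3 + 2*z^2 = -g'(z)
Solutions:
 g(z) = C1 + k*z - z^4 - 2*z^3/3


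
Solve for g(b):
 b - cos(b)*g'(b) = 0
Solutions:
 g(b) = C1 + Integral(b/cos(b), b)


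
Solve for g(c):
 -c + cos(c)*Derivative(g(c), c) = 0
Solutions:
 g(c) = C1 + Integral(c/cos(c), c)


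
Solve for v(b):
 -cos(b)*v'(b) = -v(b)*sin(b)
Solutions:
 v(b) = C1/cos(b)


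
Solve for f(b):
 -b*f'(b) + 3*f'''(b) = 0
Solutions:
 f(b) = C1 + Integral(C2*airyai(3^(2/3)*b/3) + C3*airybi(3^(2/3)*b/3), b)


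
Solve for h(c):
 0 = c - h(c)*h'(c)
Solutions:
 h(c) = -sqrt(C1 + c^2)
 h(c) = sqrt(C1 + c^2)


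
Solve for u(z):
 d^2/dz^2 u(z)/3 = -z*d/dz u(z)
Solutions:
 u(z) = C1 + C2*erf(sqrt(6)*z/2)


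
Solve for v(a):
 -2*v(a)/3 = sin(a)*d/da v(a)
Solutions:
 v(a) = C1*(cos(a) + 1)^(1/3)/(cos(a) - 1)^(1/3)


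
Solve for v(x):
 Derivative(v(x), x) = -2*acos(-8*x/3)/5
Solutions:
 v(x) = C1 - 2*x*acos(-8*x/3)/5 - sqrt(9 - 64*x^2)/20


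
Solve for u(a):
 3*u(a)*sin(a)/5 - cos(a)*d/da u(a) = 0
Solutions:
 u(a) = C1/cos(a)^(3/5)


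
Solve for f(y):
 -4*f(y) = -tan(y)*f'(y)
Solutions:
 f(y) = C1*sin(y)^4


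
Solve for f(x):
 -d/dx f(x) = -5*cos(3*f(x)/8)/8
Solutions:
 -5*x/8 - 4*log(sin(3*f(x)/8) - 1)/3 + 4*log(sin(3*f(x)/8) + 1)/3 = C1


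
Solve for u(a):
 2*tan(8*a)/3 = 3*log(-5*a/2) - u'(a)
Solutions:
 u(a) = C1 + 3*a*log(-a) - 3*a - 3*a*log(2) + 3*a*log(5) + log(cos(8*a))/12


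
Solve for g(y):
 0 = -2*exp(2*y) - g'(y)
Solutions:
 g(y) = C1 - exp(2*y)


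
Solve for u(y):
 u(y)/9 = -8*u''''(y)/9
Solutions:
 u(y) = (C1*sin(2^(3/4)*y/4) + C2*cos(2^(3/4)*y/4))*exp(-2^(3/4)*y/4) + (C3*sin(2^(3/4)*y/4) + C4*cos(2^(3/4)*y/4))*exp(2^(3/4)*y/4)


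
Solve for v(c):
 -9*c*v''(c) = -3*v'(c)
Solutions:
 v(c) = C1 + C2*c^(4/3)


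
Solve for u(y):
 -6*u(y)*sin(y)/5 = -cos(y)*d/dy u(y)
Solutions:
 u(y) = C1/cos(y)^(6/5)


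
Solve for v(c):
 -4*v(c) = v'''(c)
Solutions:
 v(c) = C3*exp(-2^(2/3)*c) + (C1*sin(2^(2/3)*sqrt(3)*c/2) + C2*cos(2^(2/3)*sqrt(3)*c/2))*exp(2^(2/3)*c/2)


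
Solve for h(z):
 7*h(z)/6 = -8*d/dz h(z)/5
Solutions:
 h(z) = C1*exp(-35*z/48)


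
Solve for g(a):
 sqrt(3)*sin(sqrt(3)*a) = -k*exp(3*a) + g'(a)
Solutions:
 g(a) = C1 + k*exp(3*a)/3 - cos(sqrt(3)*a)


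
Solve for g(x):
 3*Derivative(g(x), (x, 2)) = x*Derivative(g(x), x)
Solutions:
 g(x) = C1 + C2*erfi(sqrt(6)*x/6)


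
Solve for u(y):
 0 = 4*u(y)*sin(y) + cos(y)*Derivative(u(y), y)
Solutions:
 u(y) = C1*cos(y)^4


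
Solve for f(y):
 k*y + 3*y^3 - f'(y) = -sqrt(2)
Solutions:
 f(y) = C1 + k*y^2/2 + 3*y^4/4 + sqrt(2)*y


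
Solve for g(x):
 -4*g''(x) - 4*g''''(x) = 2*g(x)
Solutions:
 g(x) = (C1*sin(2^(3/4)*x*sqrt(sqrt(2) + 2)/4) + C2*cos(2^(3/4)*x*sqrt(sqrt(2) + 2)/4))*exp(-2^(3/4)*x*sqrt(2 - sqrt(2))/4) + (C3*sin(2^(3/4)*x*sqrt(sqrt(2) + 2)/4) + C4*cos(2^(3/4)*x*sqrt(sqrt(2) + 2)/4))*exp(2^(3/4)*x*sqrt(2 - sqrt(2))/4)


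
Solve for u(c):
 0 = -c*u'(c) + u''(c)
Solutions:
 u(c) = C1 + C2*erfi(sqrt(2)*c/2)


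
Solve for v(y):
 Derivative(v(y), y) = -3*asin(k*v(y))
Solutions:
 Integral(1/asin(_y*k), (_y, v(y))) = C1 - 3*y


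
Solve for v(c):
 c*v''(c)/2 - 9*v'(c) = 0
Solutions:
 v(c) = C1 + C2*c^19


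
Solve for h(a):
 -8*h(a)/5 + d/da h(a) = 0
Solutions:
 h(a) = C1*exp(8*a/5)


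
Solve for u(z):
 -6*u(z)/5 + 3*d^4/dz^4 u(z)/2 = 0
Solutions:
 u(z) = C1*exp(-sqrt(2)*5^(3/4)*z/5) + C2*exp(sqrt(2)*5^(3/4)*z/5) + C3*sin(sqrt(2)*5^(3/4)*z/5) + C4*cos(sqrt(2)*5^(3/4)*z/5)


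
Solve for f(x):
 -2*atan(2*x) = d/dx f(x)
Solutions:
 f(x) = C1 - 2*x*atan(2*x) + log(4*x^2 + 1)/2


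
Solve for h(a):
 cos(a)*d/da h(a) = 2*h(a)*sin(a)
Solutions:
 h(a) = C1/cos(a)^2


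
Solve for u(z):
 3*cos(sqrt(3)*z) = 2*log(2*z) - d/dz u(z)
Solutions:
 u(z) = C1 + 2*z*log(z) - 2*z + 2*z*log(2) - sqrt(3)*sin(sqrt(3)*z)


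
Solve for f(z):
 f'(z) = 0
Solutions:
 f(z) = C1


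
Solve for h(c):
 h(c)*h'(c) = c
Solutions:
 h(c) = -sqrt(C1 + c^2)
 h(c) = sqrt(C1 + c^2)


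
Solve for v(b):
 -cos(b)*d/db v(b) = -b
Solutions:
 v(b) = C1 + Integral(b/cos(b), b)


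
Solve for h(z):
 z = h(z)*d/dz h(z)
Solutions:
 h(z) = -sqrt(C1 + z^2)
 h(z) = sqrt(C1 + z^2)


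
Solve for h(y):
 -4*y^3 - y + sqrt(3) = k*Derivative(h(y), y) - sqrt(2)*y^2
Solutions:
 h(y) = C1 - y^4/k + sqrt(2)*y^3/(3*k) - y^2/(2*k) + sqrt(3)*y/k


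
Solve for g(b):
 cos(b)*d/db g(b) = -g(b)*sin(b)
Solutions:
 g(b) = C1*cos(b)


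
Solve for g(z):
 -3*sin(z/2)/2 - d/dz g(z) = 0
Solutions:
 g(z) = C1 + 3*cos(z/2)


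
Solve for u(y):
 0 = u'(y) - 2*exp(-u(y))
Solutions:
 u(y) = log(C1 + 2*y)


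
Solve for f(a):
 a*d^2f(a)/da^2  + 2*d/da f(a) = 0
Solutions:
 f(a) = C1 + C2/a


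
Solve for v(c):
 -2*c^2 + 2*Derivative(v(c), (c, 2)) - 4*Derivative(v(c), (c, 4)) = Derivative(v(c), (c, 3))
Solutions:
 v(c) = C1 + C2*c + C3*exp(c*(-1 + sqrt(33))/8) + C4*exp(-c*(1 + sqrt(33))/8) + c^4/12 + c^3/6 + 9*c^2/4


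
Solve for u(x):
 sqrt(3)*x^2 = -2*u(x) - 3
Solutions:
 u(x) = -sqrt(3)*x^2/2 - 3/2


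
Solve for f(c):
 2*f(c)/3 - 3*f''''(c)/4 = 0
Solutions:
 f(c) = C1*exp(-2^(3/4)*sqrt(3)*c/3) + C2*exp(2^(3/4)*sqrt(3)*c/3) + C3*sin(2^(3/4)*sqrt(3)*c/3) + C4*cos(2^(3/4)*sqrt(3)*c/3)


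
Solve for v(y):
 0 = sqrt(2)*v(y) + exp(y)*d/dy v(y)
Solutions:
 v(y) = C1*exp(sqrt(2)*exp(-y))


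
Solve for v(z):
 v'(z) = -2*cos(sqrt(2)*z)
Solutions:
 v(z) = C1 - sqrt(2)*sin(sqrt(2)*z)


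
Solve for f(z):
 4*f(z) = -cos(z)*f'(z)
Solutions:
 f(z) = C1*(sin(z)^2 - 2*sin(z) + 1)/(sin(z)^2 + 2*sin(z) + 1)


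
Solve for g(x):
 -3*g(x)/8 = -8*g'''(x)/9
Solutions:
 g(x) = C3*exp(3*x/4) + (C1*sin(3*sqrt(3)*x/8) + C2*cos(3*sqrt(3)*x/8))*exp(-3*x/8)


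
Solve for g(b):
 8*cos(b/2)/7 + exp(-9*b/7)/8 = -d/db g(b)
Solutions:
 g(b) = C1 - 16*sin(b/2)/7 + 7*exp(-9*b/7)/72


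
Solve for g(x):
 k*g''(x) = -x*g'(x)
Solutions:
 g(x) = C1 + C2*sqrt(k)*erf(sqrt(2)*x*sqrt(1/k)/2)


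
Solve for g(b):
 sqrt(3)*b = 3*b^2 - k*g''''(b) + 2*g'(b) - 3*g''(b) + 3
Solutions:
 g(b) = C1 + C2*exp(b*(-(sqrt((1 + 1/k)/k^2) - 1/k)^(1/3) + 1/(k*(sqrt((1 + 1/k)/k^2) - 1/k)^(1/3)))) + C3*exp(b*((sqrt((1 + 1/k)/k^2) - 1/k)^(1/3)/2 - sqrt(3)*I*(sqrt((1 + 1/k)/k^2) - 1/k)^(1/3)/2 + 2/(k*(-1 + sqrt(3)*I)*(sqrt((1 + 1/k)/k^2) - 1/k)^(1/3)))) + C4*exp(b*((sqrt((1 + 1/k)/k^2) - 1/k)^(1/3)/2 + sqrt(3)*I*(sqrt((1 + 1/k)/k^2) - 1/k)^(1/3)/2 - 2/(k*(1 + sqrt(3)*I)*(sqrt((1 + 1/k)/k^2) - 1/k)^(1/3)))) - b^3/2 - 9*b^2/4 + sqrt(3)*b^2/4 - 33*b/4 + 3*sqrt(3)*b/4


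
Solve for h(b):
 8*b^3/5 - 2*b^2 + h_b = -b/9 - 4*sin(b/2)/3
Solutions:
 h(b) = C1 - 2*b^4/5 + 2*b^3/3 - b^2/18 + 8*cos(b/2)/3


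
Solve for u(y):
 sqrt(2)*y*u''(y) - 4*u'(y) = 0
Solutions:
 u(y) = C1 + C2*y^(1 + 2*sqrt(2))


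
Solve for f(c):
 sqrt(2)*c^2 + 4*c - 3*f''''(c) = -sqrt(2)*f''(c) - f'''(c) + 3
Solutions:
 f(c) = C1 + C2*c + C3*exp(c*(1 - sqrt(1 + 12*sqrt(2)))/6) + C4*exp(c*(1 + sqrt(1 + 12*sqrt(2)))/6) - c^4/12 - sqrt(2)*c^3/6 + c^2*(2 - 3*sqrt(2))/4


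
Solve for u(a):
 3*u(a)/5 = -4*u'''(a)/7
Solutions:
 u(a) = C3*exp(-1050^(1/3)*a/10) + (C1*sin(3^(5/6)*350^(1/3)*a/20) + C2*cos(3^(5/6)*350^(1/3)*a/20))*exp(1050^(1/3)*a/20)


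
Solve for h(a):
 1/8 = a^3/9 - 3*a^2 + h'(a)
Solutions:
 h(a) = C1 - a^4/36 + a^3 + a/8


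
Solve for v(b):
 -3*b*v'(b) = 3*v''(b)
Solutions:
 v(b) = C1 + C2*erf(sqrt(2)*b/2)


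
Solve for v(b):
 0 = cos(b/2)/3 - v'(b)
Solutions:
 v(b) = C1 + 2*sin(b/2)/3


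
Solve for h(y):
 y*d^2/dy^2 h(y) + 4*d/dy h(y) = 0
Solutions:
 h(y) = C1 + C2/y^3


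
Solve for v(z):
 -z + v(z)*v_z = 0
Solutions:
 v(z) = -sqrt(C1 + z^2)
 v(z) = sqrt(C1 + z^2)


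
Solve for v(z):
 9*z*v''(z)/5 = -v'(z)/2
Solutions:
 v(z) = C1 + C2*z^(13/18)


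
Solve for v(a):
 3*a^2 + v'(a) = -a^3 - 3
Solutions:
 v(a) = C1 - a^4/4 - a^3 - 3*a


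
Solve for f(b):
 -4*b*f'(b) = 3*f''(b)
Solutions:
 f(b) = C1 + C2*erf(sqrt(6)*b/3)


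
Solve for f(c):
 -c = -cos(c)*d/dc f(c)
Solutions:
 f(c) = C1 + Integral(c/cos(c), c)


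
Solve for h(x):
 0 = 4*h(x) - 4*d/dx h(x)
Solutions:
 h(x) = C1*exp(x)


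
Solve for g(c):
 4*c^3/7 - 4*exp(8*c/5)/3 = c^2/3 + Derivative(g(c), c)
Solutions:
 g(c) = C1 + c^4/7 - c^3/9 - 5*exp(8*c/5)/6


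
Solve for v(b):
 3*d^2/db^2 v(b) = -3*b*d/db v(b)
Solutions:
 v(b) = C1 + C2*erf(sqrt(2)*b/2)


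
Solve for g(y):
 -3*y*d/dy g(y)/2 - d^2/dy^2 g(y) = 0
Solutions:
 g(y) = C1 + C2*erf(sqrt(3)*y/2)


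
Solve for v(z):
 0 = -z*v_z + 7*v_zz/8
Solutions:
 v(z) = C1 + C2*erfi(2*sqrt(7)*z/7)


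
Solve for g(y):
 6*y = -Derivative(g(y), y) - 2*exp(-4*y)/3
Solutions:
 g(y) = C1 - 3*y^2 + exp(-4*y)/6


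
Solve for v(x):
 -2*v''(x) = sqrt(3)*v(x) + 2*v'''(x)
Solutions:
 v(x) = C1*exp(x*(-2 + (1 + 27*sqrt(3)/4 + sqrt(-4 + (4 + 27*sqrt(3))^2/4)/2)^(-1/3) + (1 + 27*sqrt(3)/4 + sqrt(-4 + (4 + 27*sqrt(3))^2/4)/2)^(1/3))/6)*sin(sqrt(3)*x*(-(1 + 27*sqrt(3)/4 + sqrt(-4 + (2 + 27*sqrt(3)/2)^2)/2)^(1/3) + (1 + 27*sqrt(3)/4 + sqrt(-4 + (2 + 27*sqrt(3)/2)^2)/2)^(-1/3))/6) + C2*exp(x*(-2 + (1 + 27*sqrt(3)/4 + sqrt(-4 + (4 + 27*sqrt(3))^2/4)/2)^(-1/3) + (1 + 27*sqrt(3)/4 + sqrt(-4 + (4 + 27*sqrt(3))^2/4)/2)^(1/3))/6)*cos(sqrt(3)*x*(-(1 + 27*sqrt(3)/4 + sqrt(-4 + (2 + 27*sqrt(3)/2)^2)/2)^(1/3) + (1 + 27*sqrt(3)/4 + sqrt(-4 + (2 + 27*sqrt(3)/2)^2)/2)^(-1/3))/6) + C3*exp(-x*((1 + 27*sqrt(3)/4 + sqrt(-4 + (4 + 27*sqrt(3))^2/4)/2)^(-1/3) + 1 + (1 + 27*sqrt(3)/4 + sqrt(-4 + (4 + 27*sqrt(3))^2/4)/2)^(1/3))/3)


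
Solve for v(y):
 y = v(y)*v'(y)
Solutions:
 v(y) = -sqrt(C1 + y^2)
 v(y) = sqrt(C1 + y^2)


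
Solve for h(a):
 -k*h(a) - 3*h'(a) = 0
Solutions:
 h(a) = C1*exp(-a*k/3)


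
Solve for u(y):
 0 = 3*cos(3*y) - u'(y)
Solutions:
 u(y) = C1 + sin(3*y)


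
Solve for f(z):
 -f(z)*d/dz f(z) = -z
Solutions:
 f(z) = -sqrt(C1 + z^2)
 f(z) = sqrt(C1 + z^2)


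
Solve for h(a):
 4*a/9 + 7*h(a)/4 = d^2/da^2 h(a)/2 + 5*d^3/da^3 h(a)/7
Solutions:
 h(a) = C1*exp(-a*(7*7^(1/3)/(15*sqrt(1983) + 668)^(1/3) + 14 + 7^(2/3)*(15*sqrt(1983) + 668)^(1/3))/60)*sin(sqrt(3)*7^(1/3)*a*(-7^(1/3)*(15*sqrt(1983) + 668)^(1/3) + 7/(15*sqrt(1983) + 668)^(1/3))/60) + C2*exp(-a*(7*7^(1/3)/(15*sqrt(1983) + 668)^(1/3) + 14 + 7^(2/3)*(15*sqrt(1983) + 668)^(1/3))/60)*cos(sqrt(3)*7^(1/3)*a*(-7^(1/3)*(15*sqrt(1983) + 668)^(1/3) + 7/(15*sqrt(1983) + 668)^(1/3))/60) + C3*exp(a*(-7 + 7*7^(1/3)/(15*sqrt(1983) + 668)^(1/3) + 7^(2/3)*(15*sqrt(1983) + 668)^(1/3))/30) - 16*a/63


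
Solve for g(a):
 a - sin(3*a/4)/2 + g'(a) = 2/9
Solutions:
 g(a) = C1 - a^2/2 + 2*a/9 - 2*cos(3*a/4)/3


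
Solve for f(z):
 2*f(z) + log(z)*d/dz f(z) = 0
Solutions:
 f(z) = C1*exp(-2*li(z))


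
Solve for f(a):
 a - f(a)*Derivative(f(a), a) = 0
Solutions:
 f(a) = -sqrt(C1 + a^2)
 f(a) = sqrt(C1 + a^2)


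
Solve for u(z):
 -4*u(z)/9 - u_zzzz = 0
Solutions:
 u(z) = (C1*sin(sqrt(3)*z/3) + C2*cos(sqrt(3)*z/3))*exp(-sqrt(3)*z/3) + (C3*sin(sqrt(3)*z/3) + C4*cos(sqrt(3)*z/3))*exp(sqrt(3)*z/3)


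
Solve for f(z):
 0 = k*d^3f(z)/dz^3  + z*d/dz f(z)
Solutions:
 f(z) = C1 + Integral(C2*airyai(z*(-1/k)^(1/3)) + C3*airybi(z*(-1/k)^(1/3)), z)


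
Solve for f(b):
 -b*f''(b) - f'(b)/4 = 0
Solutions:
 f(b) = C1 + C2*b^(3/4)


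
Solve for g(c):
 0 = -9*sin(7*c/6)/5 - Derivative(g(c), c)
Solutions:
 g(c) = C1 + 54*cos(7*c/6)/35


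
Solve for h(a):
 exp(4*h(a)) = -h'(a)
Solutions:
 h(a) = log(-I*(1/(C1 + 4*a))^(1/4))
 h(a) = log(I*(1/(C1 + 4*a))^(1/4))
 h(a) = log(-(1/(C1 + 4*a))^(1/4))
 h(a) = log(1/(C1 + 4*a))/4


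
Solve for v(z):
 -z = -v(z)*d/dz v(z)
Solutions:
 v(z) = -sqrt(C1 + z^2)
 v(z) = sqrt(C1 + z^2)


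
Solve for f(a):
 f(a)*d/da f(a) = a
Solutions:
 f(a) = -sqrt(C1 + a^2)
 f(a) = sqrt(C1 + a^2)


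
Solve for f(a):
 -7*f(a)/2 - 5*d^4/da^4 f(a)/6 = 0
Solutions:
 f(a) = (C1*sin(sqrt(2)*21^(1/4)*5^(3/4)*a/10) + C2*cos(sqrt(2)*21^(1/4)*5^(3/4)*a/10))*exp(-sqrt(2)*21^(1/4)*5^(3/4)*a/10) + (C3*sin(sqrt(2)*21^(1/4)*5^(3/4)*a/10) + C4*cos(sqrt(2)*21^(1/4)*5^(3/4)*a/10))*exp(sqrt(2)*21^(1/4)*5^(3/4)*a/10)


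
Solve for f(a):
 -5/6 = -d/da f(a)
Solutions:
 f(a) = C1 + 5*a/6


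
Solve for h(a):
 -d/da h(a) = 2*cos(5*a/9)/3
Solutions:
 h(a) = C1 - 6*sin(5*a/9)/5


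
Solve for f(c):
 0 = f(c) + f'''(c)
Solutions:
 f(c) = C3*exp(-c) + (C1*sin(sqrt(3)*c/2) + C2*cos(sqrt(3)*c/2))*exp(c/2)


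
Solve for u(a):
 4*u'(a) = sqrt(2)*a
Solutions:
 u(a) = C1 + sqrt(2)*a^2/8


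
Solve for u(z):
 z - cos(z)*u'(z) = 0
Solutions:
 u(z) = C1 + Integral(z/cos(z), z)


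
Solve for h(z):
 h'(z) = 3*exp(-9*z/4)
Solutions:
 h(z) = C1 - 4*exp(-9*z/4)/3


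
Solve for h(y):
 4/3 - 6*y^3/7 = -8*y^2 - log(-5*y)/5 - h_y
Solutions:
 h(y) = C1 + 3*y^4/14 - 8*y^3/3 - y*log(-y)/5 + y*(-17 - 3*log(5))/15


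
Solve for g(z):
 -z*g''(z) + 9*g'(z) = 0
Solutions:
 g(z) = C1 + C2*z^10


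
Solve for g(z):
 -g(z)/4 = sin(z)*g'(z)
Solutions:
 g(z) = C1*(cos(z) + 1)^(1/8)/(cos(z) - 1)^(1/8)


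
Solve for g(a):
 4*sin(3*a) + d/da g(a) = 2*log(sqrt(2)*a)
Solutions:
 g(a) = C1 + 2*a*log(a) - 2*a + a*log(2) + 4*cos(3*a)/3


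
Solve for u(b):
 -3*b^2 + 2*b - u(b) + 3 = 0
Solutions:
 u(b) = -3*b^2 + 2*b + 3


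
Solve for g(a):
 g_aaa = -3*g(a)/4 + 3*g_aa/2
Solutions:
 g(a) = C1*exp(a*((sqrt(3) + 2)^(-1/3) + (sqrt(3) + 2)^(1/3) + 2)/4)*sin(sqrt(3)*a*(-(sqrt(3) + 2)^(1/3) + (sqrt(3) + 2)^(-1/3))/4) + C2*exp(a*((sqrt(3) + 2)^(-1/3) + (sqrt(3) + 2)^(1/3) + 2)/4)*cos(sqrt(3)*a*(-(sqrt(3) + 2)^(1/3) + (sqrt(3) + 2)^(-1/3))/4) + C3*exp(a*(-(sqrt(3) + 2)^(1/3) - 1/(sqrt(3) + 2)^(1/3) + 1)/2)


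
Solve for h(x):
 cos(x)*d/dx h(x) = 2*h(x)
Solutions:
 h(x) = C1*(sin(x) + 1)/(sin(x) - 1)


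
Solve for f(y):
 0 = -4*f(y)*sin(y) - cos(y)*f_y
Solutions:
 f(y) = C1*cos(y)^4


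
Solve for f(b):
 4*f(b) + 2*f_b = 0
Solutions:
 f(b) = C1*exp(-2*b)


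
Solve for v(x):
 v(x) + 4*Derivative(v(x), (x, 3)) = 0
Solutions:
 v(x) = C3*exp(-2^(1/3)*x/2) + (C1*sin(2^(1/3)*sqrt(3)*x/4) + C2*cos(2^(1/3)*sqrt(3)*x/4))*exp(2^(1/3)*x/4)


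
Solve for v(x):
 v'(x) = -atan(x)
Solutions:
 v(x) = C1 - x*atan(x) + log(x^2 + 1)/2


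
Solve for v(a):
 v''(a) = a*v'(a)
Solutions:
 v(a) = C1 + C2*erfi(sqrt(2)*a/2)


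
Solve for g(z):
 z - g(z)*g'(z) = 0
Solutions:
 g(z) = -sqrt(C1 + z^2)
 g(z) = sqrt(C1 + z^2)


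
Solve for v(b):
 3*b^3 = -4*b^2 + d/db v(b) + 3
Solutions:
 v(b) = C1 + 3*b^4/4 + 4*b^3/3 - 3*b
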